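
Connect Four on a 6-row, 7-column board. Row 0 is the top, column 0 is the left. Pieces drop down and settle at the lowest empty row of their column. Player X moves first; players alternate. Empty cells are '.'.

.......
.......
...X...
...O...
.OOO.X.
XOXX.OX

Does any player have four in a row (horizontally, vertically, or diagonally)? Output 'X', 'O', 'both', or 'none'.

none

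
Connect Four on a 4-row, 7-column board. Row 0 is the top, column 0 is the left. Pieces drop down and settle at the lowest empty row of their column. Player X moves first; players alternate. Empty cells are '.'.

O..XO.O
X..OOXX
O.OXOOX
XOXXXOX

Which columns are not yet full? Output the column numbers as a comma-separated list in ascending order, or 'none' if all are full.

col 0: top cell = 'O' → FULL
col 1: top cell = '.' → open
col 2: top cell = '.' → open
col 3: top cell = 'X' → FULL
col 4: top cell = 'O' → FULL
col 5: top cell = '.' → open
col 6: top cell = 'O' → FULL

Answer: 1,2,5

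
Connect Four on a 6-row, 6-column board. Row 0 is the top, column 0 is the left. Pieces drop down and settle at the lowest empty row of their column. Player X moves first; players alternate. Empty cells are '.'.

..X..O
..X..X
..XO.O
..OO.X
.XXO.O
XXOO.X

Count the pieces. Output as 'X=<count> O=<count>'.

X=10 O=9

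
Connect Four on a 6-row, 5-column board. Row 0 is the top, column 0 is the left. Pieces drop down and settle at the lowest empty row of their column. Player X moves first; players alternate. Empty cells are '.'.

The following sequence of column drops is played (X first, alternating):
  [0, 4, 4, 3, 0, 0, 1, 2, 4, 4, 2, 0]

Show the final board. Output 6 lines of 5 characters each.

Answer: .....
.....
O...O
O...X
X.X.X
XXOOO

Derivation:
Move 1: X drops in col 0, lands at row 5
Move 2: O drops in col 4, lands at row 5
Move 3: X drops in col 4, lands at row 4
Move 4: O drops in col 3, lands at row 5
Move 5: X drops in col 0, lands at row 4
Move 6: O drops in col 0, lands at row 3
Move 7: X drops in col 1, lands at row 5
Move 8: O drops in col 2, lands at row 5
Move 9: X drops in col 4, lands at row 3
Move 10: O drops in col 4, lands at row 2
Move 11: X drops in col 2, lands at row 4
Move 12: O drops in col 0, lands at row 2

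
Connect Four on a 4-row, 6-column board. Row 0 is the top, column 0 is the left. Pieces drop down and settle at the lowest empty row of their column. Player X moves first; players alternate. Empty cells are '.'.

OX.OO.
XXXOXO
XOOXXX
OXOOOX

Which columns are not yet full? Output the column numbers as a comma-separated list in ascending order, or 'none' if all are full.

col 0: top cell = 'O' → FULL
col 1: top cell = 'X' → FULL
col 2: top cell = '.' → open
col 3: top cell = 'O' → FULL
col 4: top cell = 'O' → FULL
col 5: top cell = '.' → open

Answer: 2,5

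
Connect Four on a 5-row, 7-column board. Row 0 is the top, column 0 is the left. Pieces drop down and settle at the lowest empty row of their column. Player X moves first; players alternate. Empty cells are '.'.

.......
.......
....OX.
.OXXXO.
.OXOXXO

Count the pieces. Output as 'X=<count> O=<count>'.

X=7 O=6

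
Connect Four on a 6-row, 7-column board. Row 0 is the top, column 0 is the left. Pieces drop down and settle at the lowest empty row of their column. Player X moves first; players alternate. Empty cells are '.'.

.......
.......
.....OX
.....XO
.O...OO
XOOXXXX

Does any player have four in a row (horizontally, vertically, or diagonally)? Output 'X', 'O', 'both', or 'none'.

X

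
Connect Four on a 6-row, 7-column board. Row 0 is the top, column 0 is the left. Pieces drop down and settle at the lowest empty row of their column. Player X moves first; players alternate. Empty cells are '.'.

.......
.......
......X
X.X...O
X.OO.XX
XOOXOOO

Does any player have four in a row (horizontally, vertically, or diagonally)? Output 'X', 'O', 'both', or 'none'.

none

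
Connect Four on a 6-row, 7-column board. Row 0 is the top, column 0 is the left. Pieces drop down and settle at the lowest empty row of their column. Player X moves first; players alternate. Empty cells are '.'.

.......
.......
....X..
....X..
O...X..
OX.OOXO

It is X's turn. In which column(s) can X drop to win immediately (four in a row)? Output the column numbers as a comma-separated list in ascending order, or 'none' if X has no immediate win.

Answer: 4

Derivation:
col 0: drop X → no win
col 1: drop X → no win
col 2: drop X → no win
col 3: drop X → no win
col 4: drop X → WIN!
col 5: drop X → no win
col 6: drop X → no win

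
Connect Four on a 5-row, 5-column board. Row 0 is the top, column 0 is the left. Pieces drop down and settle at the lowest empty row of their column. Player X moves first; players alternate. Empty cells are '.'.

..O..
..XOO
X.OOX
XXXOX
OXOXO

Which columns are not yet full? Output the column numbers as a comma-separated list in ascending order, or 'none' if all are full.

Answer: 0,1,3,4

Derivation:
col 0: top cell = '.' → open
col 1: top cell = '.' → open
col 2: top cell = 'O' → FULL
col 3: top cell = '.' → open
col 4: top cell = '.' → open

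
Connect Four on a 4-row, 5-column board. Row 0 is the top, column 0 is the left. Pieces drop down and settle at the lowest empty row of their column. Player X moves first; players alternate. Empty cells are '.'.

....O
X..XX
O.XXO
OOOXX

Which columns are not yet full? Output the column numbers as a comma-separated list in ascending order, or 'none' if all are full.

Answer: 0,1,2,3

Derivation:
col 0: top cell = '.' → open
col 1: top cell = '.' → open
col 2: top cell = '.' → open
col 3: top cell = '.' → open
col 4: top cell = 'O' → FULL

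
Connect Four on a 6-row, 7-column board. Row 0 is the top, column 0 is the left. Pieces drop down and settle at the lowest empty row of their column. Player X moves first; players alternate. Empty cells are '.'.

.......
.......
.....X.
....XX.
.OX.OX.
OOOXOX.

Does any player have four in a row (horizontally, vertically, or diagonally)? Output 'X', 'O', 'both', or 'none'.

X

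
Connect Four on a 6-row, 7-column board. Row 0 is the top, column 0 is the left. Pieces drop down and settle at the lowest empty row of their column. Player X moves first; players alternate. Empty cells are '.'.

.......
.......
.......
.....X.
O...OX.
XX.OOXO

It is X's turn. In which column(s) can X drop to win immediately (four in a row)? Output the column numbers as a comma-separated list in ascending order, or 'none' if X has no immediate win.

Answer: 5

Derivation:
col 0: drop X → no win
col 1: drop X → no win
col 2: drop X → no win
col 3: drop X → no win
col 4: drop X → no win
col 5: drop X → WIN!
col 6: drop X → no win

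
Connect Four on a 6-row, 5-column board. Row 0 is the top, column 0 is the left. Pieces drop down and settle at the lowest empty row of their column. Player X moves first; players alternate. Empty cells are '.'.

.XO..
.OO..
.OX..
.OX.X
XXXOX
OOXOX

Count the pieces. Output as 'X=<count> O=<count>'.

X=10 O=9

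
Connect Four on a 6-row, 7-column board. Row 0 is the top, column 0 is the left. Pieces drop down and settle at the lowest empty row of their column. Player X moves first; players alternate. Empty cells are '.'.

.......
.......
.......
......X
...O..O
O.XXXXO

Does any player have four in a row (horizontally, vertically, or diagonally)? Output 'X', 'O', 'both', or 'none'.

X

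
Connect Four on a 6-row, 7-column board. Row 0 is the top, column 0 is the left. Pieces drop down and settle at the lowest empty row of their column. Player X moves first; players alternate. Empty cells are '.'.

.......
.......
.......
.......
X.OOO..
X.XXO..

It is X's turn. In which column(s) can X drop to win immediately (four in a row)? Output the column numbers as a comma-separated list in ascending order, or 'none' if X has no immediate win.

col 0: drop X → no win
col 1: drop X → WIN!
col 2: drop X → no win
col 3: drop X → no win
col 4: drop X → no win
col 5: drop X → no win
col 6: drop X → no win

Answer: 1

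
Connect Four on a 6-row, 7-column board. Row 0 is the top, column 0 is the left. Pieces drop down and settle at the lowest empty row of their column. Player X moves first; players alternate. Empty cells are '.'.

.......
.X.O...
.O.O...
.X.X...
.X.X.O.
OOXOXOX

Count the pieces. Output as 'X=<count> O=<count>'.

X=8 O=8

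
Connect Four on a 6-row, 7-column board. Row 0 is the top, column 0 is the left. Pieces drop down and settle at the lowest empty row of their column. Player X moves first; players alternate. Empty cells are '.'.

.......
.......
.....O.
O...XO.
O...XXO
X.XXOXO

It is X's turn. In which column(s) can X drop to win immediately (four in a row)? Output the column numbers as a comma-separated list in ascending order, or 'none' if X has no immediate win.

col 0: drop X → no win
col 1: drop X → WIN!
col 2: drop X → no win
col 3: drop X → no win
col 4: drop X → no win
col 5: drop X → no win
col 6: drop X → no win

Answer: 1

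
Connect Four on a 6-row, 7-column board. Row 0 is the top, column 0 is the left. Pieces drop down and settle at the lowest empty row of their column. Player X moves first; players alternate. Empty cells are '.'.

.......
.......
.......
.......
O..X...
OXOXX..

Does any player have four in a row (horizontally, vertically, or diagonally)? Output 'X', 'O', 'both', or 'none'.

none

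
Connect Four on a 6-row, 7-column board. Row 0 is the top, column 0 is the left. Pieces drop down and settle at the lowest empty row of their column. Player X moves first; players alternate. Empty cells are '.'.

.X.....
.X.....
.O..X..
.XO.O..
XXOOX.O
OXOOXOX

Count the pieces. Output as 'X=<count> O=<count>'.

X=10 O=10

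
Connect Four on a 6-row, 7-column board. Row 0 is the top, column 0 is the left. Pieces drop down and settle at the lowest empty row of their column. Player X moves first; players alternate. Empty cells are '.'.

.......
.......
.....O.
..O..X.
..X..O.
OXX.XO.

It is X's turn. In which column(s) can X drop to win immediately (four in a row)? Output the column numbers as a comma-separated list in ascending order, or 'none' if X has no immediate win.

col 0: drop X → no win
col 1: drop X → no win
col 2: drop X → no win
col 3: drop X → WIN!
col 4: drop X → no win
col 5: drop X → no win
col 6: drop X → no win

Answer: 3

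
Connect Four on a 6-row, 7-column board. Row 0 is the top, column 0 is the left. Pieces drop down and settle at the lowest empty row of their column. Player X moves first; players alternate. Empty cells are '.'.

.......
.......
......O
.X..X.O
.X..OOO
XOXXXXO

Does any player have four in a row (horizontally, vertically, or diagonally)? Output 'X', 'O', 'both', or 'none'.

both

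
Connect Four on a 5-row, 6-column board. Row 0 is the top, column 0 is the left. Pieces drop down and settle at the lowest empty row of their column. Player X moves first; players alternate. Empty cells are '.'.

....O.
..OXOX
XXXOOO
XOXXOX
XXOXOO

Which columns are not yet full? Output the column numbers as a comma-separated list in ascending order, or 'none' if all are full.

col 0: top cell = '.' → open
col 1: top cell = '.' → open
col 2: top cell = '.' → open
col 3: top cell = '.' → open
col 4: top cell = 'O' → FULL
col 5: top cell = '.' → open

Answer: 0,1,2,3,5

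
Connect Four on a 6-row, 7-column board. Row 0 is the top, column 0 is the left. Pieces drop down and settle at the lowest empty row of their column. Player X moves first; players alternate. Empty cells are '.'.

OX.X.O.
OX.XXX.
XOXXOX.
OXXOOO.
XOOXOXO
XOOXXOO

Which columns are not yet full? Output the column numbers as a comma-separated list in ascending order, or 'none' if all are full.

Answer: 2,4,6

Derivation:
col 0: top cell = 'O' → FULL
col 1: top cell = 'X' → FULL
col 2: top cell = '.' → open
col 3: top cell = 'X' → FULL
col 4: top cell = '.' → open
col 5: top cell = 'O' → FULL
col 6: top cell = '.' → open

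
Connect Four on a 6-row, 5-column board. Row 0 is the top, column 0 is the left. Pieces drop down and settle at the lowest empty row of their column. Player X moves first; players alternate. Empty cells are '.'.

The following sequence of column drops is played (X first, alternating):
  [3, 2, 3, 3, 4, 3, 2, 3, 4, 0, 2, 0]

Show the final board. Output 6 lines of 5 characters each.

Move 1: X drops in col 3, lands at row 5
Move 2: O drops in col 2, lands at row 5
Move 3: X drops in col 3, lands at row 4
Move 4: O drops in col 3, lands at row 3
Move 5: X drops in col 4, lands at row 5
Move 6: O drops in col 3, lands at row 2
Move 7: X drops in col 2, lands at row 4
Move 8: O drops in col 3, lands at row 1
Move 9: X drops in col 4, lands at row 4
Move 10: O drops in col 0, lands at row 5
Move 11: X drops in col 2, lands at row 3
Move 12: O drops in col 0, lands at row 4

Answer: .....
...O.
...O.
..XO.
O.XXX
O.OXX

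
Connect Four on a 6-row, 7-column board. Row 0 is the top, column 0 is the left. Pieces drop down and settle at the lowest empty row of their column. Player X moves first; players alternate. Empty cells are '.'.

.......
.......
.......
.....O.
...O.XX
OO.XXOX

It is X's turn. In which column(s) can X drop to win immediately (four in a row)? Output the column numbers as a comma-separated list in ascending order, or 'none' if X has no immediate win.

Answer: none

Derivation:
col 0: drop X → no win
col 1: drop X → no win
col 2: drop X → no win
col 3: drop X → no win
col 4: drop X → no win
col 5: drop X → no win
col 6: drop X → no win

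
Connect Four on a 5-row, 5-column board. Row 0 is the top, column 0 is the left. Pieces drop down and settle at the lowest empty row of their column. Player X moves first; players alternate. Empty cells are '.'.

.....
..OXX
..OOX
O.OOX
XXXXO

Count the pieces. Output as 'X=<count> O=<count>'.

X=8 O=7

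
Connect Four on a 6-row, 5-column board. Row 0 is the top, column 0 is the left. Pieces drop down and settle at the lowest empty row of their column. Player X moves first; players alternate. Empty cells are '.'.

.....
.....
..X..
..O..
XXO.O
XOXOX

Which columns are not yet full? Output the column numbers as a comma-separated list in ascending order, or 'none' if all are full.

col 0: top cell = '.' → open
col 1: top cell = '.' → open
col 2: top cell = '.' → open
col 3: top cell = '.' → open
col 4: top cell = '.' → open

Answer: 0,1,2,3,4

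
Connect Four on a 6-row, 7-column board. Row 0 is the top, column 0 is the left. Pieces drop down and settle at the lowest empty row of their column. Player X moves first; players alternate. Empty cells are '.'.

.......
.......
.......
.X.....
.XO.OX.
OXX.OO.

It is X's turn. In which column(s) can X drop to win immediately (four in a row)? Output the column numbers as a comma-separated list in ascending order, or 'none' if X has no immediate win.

Answer: 1

Derivation:
col 0: drop X → no win
col 1: drop X → WIN!
col 2: drop X → no win
col 3: drop X → no win
col 4: drop X → no win
col 5: drop X → no win
col 6: drop X → no win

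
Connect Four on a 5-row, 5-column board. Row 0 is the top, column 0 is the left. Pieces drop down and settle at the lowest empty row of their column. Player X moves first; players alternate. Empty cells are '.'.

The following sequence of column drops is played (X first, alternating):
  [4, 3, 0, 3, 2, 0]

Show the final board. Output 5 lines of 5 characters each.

Answer: .....
.....
.....
O..O.
X.XOX

Derivation:
Move 1: X drops in col 4, lands at row 4
Move 2: O drops in col 3, lands at row 4
Move 3: X drops in col 0, lands at row 4
Move 4: O drops in col 3, lands at row 3
Move 5: X drops in col 2, lands at row 4
Move 6: O drops in col 0, lands at row 3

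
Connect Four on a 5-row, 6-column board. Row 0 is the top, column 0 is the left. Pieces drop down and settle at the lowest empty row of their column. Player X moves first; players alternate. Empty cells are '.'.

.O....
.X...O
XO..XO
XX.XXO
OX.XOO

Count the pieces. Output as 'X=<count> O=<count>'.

X=9 O=8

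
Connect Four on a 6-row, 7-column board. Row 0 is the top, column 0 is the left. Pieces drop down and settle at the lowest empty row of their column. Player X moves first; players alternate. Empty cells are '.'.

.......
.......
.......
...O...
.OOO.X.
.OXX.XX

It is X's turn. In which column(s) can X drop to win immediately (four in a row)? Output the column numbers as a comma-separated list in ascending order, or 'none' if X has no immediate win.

Answer: 4

Derivation:
col 0: drop X → no win
col 1: drop X → no win
col 2: drop X → no win
col 3: drop X → no win
col 4: drop X → WIN!
col 5: drop X → no win
col 6: drop X → no win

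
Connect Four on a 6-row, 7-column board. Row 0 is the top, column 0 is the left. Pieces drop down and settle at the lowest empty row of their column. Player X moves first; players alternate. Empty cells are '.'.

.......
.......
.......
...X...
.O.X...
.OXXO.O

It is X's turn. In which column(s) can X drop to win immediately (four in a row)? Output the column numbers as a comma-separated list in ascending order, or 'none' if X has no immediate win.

col 0: drop X → no win
col 1: drop X → no win
col 2: drop X → no win
col 3: drop X → WIN!
col 4: drop X → no win
col 5: drop X → no win
col 6: drop X → no win

Answer: 3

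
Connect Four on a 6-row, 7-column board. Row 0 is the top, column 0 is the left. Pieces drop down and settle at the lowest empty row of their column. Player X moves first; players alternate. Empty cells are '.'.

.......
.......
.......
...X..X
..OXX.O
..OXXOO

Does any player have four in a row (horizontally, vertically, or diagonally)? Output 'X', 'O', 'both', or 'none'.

none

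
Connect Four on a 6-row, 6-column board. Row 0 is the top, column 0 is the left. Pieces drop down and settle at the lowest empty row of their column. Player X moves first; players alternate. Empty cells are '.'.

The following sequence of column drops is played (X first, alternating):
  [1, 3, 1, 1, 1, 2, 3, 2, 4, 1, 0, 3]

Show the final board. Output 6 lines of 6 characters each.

Move 1: X drops in col 1, lands at row 5
Move 2: O drops in col 3, lands at row 5
Move 3: X drops in col 1, lands at row 4
Move 4: O drops in col 1, lands at row 3
Move 5: X drops in col 1, lands at row 2
Move 6: O drops in col 2, lands at row 5
Move 7: X drops in col 3, lands at row 4
Move 8: O drops in col 2, lands at row 4
Move 9: X drops in col 4, lands at row 5
Move 10: O drops in col 1, lands at row 1
Move 11: X drops in col 0, lands at row 5
Move 12: O drops in col 3, lands at row 3

Answer: ......
.O....
.X....
.O.O..
.XOX..
XXOOX.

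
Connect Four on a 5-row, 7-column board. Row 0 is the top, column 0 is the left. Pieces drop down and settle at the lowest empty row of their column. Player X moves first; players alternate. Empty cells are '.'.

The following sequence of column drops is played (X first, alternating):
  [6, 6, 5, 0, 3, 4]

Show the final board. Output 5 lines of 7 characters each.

Answer: .......
.......
.......
......O
O..XOXX

Derivation:
Move 1: X drops in col 6, lands at row 4
Move 2: O drops in col 6, lands at row 3
Move 3: X drops in col 5, lands at row 4
Move 4: O drops in col 0, lands at row 4
Move 5: X drops in col 3, lands at row 4
Move 6: O drops in col 4, lands at row 4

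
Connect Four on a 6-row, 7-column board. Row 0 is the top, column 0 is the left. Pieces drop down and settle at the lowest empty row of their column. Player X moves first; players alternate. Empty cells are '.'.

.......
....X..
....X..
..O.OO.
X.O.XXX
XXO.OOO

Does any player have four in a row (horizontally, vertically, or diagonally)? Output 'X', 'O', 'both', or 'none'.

none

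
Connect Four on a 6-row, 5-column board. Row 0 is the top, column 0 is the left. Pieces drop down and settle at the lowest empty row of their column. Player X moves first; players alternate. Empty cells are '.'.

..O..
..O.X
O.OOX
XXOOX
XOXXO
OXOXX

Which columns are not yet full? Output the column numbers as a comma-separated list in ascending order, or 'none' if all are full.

Answer: 0,1,3,4

Derivation:
col 0: top cell = '.' → open
col 1: top cell = '.' → open
col 2: top cell = 'O' → FULL
col 3: top cell = '.' → open
col 4: top cell = '.' → open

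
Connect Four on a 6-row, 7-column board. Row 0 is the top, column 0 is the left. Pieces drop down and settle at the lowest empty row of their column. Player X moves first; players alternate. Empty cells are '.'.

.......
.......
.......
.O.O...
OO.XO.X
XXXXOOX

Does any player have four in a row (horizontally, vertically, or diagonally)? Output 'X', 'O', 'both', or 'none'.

X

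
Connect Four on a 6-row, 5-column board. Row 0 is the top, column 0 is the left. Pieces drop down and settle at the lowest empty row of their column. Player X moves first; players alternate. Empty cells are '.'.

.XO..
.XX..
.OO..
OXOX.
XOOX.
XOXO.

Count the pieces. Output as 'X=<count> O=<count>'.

X=9 O=9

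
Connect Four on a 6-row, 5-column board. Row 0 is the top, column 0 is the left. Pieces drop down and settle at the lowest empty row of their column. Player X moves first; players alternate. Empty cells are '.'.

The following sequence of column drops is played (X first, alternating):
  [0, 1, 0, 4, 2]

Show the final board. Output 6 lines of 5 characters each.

Answer: .....
.....
.....
.....
X....
XOX.O

Derivation:
Move 1: X drops in col 0, lands at row 5
Move 2: O drops in col 1, lands at row 5
Move 3: X drops in col 0, lands at row 4
Move 4: O drops in col 4, lands at row 5
Move 5: X drops in col 2, lands at row 5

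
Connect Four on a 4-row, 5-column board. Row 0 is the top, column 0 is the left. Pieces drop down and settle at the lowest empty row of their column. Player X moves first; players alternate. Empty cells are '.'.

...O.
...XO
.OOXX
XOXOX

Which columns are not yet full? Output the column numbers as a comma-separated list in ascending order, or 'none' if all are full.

Answer: 0,1,2,4

Derivation:
col 0: top cell = '.' → open
col 1: top cell = '.' → open
col 2: top cell = '.' → open
col 3: top cell = 'O' → FULL
col 4: top cell = '.' → open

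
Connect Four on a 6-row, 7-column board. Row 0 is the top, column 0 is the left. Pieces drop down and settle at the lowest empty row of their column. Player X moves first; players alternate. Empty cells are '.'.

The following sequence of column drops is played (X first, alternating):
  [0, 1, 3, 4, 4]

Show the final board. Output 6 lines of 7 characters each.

Answer: .......
.......
.......
.......
....X..
XO.XO..

Derivation:
Move 1: X drops in col 0, lands at row 5
Move 2: O drops in col 1, lands at row 5
Move 3: X drops in col 3, lands at row 5
Move 4: O drops in col 4, lands at row 5
Move 5: X drops in col 4, lands at row 4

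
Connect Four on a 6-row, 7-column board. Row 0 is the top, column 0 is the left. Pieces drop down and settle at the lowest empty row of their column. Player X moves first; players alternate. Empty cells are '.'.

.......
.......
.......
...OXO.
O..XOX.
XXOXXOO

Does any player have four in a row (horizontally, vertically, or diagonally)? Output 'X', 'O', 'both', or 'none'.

none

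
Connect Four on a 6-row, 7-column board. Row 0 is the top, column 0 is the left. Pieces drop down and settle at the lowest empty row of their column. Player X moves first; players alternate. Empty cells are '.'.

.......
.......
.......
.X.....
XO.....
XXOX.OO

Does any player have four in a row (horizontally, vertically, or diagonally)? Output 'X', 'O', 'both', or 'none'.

none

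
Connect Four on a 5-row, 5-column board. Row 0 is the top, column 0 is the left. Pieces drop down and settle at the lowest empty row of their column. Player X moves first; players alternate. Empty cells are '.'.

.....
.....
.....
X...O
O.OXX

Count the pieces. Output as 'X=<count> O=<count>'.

X=3 O=3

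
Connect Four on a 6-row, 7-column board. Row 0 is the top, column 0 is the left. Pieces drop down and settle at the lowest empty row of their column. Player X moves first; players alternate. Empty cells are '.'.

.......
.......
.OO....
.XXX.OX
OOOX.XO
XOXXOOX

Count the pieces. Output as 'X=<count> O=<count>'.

X=10 O=10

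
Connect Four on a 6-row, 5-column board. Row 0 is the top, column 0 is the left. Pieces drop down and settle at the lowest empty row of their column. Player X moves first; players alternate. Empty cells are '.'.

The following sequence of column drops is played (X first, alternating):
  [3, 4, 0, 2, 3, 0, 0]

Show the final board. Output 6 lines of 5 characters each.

Answer: .....
.....
.....
X....
O..X.
X.OXO

Derivation:
Move 1: X drops in col 3, lands at row 5
Move 2: O drops in col 4, lands at row 5
Move 3: X drops in col 0, lands at row 5
Move 4: O drops in col 2, lands at row 5
Move 5: X drops in col 3, lands at row 4
Move 6: O drops in col 0, lands at row 4
Move 7: X drops in col 0, lands at row 3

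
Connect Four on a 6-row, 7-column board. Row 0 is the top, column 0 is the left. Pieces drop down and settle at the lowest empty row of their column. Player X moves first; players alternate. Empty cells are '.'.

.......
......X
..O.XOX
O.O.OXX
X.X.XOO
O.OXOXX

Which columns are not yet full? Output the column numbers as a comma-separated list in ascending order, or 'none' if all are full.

col 0: top cell = '.' → open
col 1: top cell = '.' → open
col 2: top cell = '.' → open
col 3: top cell = '.' → open
col 4: top cell = '.' → open
col 5: top cell = '.' → open
col 6: top cell = '.' → open

Answer: 0,1,2,3,4,5,6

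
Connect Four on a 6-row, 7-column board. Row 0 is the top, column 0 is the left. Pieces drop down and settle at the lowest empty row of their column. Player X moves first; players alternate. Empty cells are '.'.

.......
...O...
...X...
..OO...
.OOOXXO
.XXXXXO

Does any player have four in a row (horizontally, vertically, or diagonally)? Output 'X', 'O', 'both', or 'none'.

X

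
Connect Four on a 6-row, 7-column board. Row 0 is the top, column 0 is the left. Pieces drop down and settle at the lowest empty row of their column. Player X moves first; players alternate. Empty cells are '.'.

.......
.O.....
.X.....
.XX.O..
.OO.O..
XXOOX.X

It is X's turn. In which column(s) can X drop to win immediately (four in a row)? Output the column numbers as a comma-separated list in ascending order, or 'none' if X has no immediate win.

col 0: drop X → no win
col 1: drop X → no win
col 2: drop X → no win
col 3: drop X → WIN!
col 4: drop X → no win
col 5: drop X → no win
col 6: drop X → no win

Answer: 3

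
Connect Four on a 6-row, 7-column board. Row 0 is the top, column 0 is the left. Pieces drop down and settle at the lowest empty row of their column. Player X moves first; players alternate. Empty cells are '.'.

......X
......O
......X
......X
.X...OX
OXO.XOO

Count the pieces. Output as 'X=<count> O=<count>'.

X=7 O=6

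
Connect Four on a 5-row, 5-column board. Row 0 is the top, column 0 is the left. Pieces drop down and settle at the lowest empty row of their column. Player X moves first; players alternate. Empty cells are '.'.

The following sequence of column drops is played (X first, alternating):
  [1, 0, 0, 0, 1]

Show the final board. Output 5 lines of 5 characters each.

Answer: .....
.....
O....
XX...
OX...

Derivation:
Move 1: X drops in col 1, lands at row 4
Move 2: O drops in col 0, lands at row 4
Move 3: X drops in col 0, lands at row 3
Move 4: O drops in col 0, lands at row 2
Move 5: X drops in col 1, lands at row 3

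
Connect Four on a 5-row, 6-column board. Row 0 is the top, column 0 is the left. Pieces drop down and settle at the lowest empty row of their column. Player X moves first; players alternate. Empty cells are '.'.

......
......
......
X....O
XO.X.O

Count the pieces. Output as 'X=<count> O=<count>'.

X=3 O=3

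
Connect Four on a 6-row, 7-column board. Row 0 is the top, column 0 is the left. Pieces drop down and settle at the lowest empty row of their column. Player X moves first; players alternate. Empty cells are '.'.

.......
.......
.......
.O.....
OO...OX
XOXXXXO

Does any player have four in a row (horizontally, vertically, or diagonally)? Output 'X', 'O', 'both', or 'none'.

X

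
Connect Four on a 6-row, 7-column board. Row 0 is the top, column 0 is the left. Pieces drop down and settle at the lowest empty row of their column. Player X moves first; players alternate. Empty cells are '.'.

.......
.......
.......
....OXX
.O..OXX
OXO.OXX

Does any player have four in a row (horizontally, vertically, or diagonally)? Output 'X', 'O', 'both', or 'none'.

none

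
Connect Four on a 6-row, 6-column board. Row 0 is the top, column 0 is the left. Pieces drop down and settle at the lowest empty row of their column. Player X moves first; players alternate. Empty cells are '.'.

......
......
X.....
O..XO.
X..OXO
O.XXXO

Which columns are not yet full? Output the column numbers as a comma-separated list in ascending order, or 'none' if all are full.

col 0: top cell = '.' → open
col 1: top cell = '.' → open
col 2: top cell = '.' → open
col 3: top cell = '.' → open
col 4: top cell = '.' → open
col 5: top cell = '.' → open

Answer: 0,1,2,3,4,5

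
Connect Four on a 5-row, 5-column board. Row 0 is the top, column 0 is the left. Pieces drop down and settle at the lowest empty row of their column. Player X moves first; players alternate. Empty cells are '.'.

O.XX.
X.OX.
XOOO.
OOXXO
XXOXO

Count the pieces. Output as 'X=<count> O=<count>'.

X=10 O=10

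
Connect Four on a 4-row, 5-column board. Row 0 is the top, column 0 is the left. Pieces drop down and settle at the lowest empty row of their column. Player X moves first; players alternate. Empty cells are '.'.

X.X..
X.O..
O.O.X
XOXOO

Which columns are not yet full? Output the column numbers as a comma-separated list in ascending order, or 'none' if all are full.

col 0: top cell = 'X' → FULL
col 1: top cell = '.' → open
col 2: top cell = 'X' → FULL
col 3: top cell = '.' → open
col 4: top cell = '.' → open

Answer: 1,3,4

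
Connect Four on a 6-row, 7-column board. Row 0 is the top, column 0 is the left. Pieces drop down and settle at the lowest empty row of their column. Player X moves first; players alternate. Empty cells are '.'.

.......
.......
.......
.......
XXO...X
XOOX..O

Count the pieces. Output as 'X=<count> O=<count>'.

X=5 O=4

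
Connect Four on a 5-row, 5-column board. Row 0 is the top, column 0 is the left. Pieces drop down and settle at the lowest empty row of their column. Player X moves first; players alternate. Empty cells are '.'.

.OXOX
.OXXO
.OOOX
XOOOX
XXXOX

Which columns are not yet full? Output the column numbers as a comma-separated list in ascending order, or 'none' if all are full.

col 0: top cell = '.' → open
col 1: top cell = 'O' → FULL
col 2: top cell = 'X' → FULL
col 3: top cell = 'O' → FULL
col 4: top cell = 'X' → FULL

Answer: 0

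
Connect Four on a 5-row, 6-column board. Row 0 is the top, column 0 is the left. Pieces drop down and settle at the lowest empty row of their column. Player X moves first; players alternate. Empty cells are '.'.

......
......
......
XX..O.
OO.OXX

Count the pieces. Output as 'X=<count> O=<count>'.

X=4 O=4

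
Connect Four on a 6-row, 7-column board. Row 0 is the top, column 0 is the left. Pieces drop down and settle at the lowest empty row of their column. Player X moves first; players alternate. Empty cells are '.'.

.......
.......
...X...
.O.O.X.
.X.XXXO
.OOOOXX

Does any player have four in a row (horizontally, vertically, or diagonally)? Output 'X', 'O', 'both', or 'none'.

O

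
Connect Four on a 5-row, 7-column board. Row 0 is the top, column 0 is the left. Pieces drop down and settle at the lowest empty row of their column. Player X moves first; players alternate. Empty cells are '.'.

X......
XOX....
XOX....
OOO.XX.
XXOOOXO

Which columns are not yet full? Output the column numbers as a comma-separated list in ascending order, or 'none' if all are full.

Answer: 1,2,3,4,5,6

Derivation:
col 0: top cell = 'X' → FULL
col 1: top cell = '.' → open
col 2: top cell = '.' → open
col 3: top cell = '.' → open
col 4: top cell = '.' → open
col 5: top cell = '.' → open
col 6: top cell = '.' → open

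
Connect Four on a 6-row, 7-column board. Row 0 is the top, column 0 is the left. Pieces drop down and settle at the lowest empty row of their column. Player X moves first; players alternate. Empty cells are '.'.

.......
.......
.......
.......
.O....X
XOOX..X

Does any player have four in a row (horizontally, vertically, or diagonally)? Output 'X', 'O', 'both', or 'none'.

none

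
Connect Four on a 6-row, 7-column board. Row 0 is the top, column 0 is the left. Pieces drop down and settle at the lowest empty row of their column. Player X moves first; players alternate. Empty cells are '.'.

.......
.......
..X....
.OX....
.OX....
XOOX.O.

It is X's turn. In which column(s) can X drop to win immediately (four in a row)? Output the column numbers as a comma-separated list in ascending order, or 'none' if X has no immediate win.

Answer: 2

Derivation:
col 0: drop X → no win
col 1: drop X → no win
col 2: drop X → WIN!
col 3: drop X → no win
col 4: drop X → no win
col 5: drop X → no win
col 6: drop X → no win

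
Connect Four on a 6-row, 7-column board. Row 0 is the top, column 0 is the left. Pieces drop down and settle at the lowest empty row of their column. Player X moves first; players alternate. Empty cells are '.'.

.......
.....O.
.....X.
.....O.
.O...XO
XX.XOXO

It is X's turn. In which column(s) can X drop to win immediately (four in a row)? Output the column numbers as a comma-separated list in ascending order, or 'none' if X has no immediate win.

col 0: drop X → no win
col 1: drop X → no win
col 2: drop X → WIN!
col 3: drop X → no win
col 4: drop X → no win
col 5: drop X → no win
col 6: drop X → no win

Answer: 2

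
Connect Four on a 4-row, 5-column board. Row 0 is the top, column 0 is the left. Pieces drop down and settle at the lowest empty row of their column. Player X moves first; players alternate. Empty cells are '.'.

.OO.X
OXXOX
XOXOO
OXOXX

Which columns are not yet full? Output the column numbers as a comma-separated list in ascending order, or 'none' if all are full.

Answer: 0,3

Derivation:
col 0: top cell = '.' → open
col 1: top cell = 'O' → FULL
col 2: top cell = 'O' → FULL
col 3: top cell = '.' → open
col 4: top cell = 'X' → FULL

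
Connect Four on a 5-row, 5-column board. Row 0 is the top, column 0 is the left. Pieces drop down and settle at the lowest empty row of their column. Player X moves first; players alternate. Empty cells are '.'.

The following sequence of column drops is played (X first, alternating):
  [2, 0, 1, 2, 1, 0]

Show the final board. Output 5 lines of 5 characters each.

Answer: .....
.....
.....
OXO..
OXX..

Derivation:
Move 1: X drops in col 2, lands at row 4
Move 2: O drops in col 0, lands at row 4
Move 3: X drops in col 1, lands at row 4
Move 4: O drops in col 2, lands at row 3
Move 5: X drops in col 1, lands at row 3
Move 6: O drops in col 0, lands at row 3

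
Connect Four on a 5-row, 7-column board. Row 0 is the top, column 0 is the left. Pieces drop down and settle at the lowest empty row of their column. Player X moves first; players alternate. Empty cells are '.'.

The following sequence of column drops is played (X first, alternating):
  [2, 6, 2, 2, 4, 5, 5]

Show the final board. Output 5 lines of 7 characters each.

Move 1: X drops in col 2, lands at row 4
Move 2: O drops in col 6, lands at row 4
Move 3: X drops in col 2, lands at row 3
Move 4: O drops in col 2, lands at row 2
Move 5: X drops in col 4, lands at row 4
Move 6: O drops in col 5, lands at row 4
Move 7: X drops in col 5, lands at row 3

Answer: .......
.......
..O....
..X..X.
..X.XOO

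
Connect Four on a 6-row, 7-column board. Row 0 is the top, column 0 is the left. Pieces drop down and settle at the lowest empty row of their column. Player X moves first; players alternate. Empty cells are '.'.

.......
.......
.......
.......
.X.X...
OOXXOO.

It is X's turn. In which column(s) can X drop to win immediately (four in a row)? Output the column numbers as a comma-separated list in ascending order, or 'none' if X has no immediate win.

Answer: none

Derivation:
col 0: drop X → no win
col 1: drop X → no win
col 2: drop X → no win
col 3: drop X → no win
col 4: drop X → no win
col 5: drop X → no win
col 6: drop X → no win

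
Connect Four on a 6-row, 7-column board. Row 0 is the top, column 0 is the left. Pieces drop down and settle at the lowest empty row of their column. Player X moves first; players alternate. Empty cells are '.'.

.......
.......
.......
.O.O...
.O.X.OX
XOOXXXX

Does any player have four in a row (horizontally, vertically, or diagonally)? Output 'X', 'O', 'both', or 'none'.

X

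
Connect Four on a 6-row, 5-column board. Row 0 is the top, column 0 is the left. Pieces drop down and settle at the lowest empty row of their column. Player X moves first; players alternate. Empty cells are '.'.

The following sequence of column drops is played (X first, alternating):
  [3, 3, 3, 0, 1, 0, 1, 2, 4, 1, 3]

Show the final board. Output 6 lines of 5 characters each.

Answer: .....
.....
...X.
.O.X.
OX.O.
OXOXX

Derivation:
Move 1: X drops in col 3, lands at row 5
Move 2: O drops in col 3, lands at row 4
Move 3: X drops in col 3, lands at row 3
Move 4: O drops in col 0, lands at row 5
Move 5: X drops in col 1, lands at row 5
Move 6: O drops in col 0, lands at row 4
Move 7: X drops in col 1, lands at row 4
Move 8: O drops in col 2, lands at row 5
Move 9: X drops in col 4, lands at row 5
Move 10: O drops in col 1, lands at row 3
Move 11: X drops in col 3, lands at row 2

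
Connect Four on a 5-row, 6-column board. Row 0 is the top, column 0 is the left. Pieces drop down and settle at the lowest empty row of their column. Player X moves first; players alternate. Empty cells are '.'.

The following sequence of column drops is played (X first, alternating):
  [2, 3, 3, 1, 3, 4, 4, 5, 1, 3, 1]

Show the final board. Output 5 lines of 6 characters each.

Answer: ......
...O..
.X.X..
.X.XX.
.OXOOO

Derivation:
Move 1: X drops in col 2, lands at row 4
Move 2: O drops in col 3, lands at row 4
Move 3: X drops in col 3, lands at row 3
Move 4: O drops in col 1, lands at row 4
Move 5: X drops in col 3, lands at row 2
Move 6: O drops in col 4, lands at row 4
Move 7: X drops in col 4, lands at row 3
Move 8: O drops in col 5, lands at row 4
Move 9: X drops in col 1, lands at row 3
Move 10: O drops in col 3, lands at row 1
Move 11: X drops in col 1, lands at row 2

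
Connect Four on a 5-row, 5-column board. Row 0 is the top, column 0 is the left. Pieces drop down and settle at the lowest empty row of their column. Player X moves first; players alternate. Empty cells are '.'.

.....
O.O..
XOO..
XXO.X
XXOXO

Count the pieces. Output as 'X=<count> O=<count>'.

X=7 O=7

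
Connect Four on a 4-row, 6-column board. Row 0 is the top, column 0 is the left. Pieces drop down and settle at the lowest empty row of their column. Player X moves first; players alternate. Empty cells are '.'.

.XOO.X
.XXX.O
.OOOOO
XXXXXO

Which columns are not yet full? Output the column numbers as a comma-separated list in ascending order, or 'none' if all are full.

col 0: top cell = '.' → open
col 1: top cell = 'X' → FULL
col 2: top cell = 'O' → FULL
col 3: top cell = 'O' → FULL
col 4: top cell = '.' → open
col 5: top cell = 'X' → FULL

Answer: 0,4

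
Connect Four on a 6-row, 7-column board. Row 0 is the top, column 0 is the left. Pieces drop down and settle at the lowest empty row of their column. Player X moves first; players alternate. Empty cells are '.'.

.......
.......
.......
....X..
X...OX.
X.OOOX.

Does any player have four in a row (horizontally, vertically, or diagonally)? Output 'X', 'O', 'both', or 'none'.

none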